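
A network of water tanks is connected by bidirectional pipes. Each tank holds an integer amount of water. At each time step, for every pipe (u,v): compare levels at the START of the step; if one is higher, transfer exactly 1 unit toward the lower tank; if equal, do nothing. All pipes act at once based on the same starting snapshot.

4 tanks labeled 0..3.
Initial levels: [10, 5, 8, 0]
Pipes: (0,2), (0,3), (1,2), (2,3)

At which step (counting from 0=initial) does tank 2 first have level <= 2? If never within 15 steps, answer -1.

Answer: -1

Derivation:
Step 1: flows [0->2,0->3,2->1,2->3] -> levels [8 6 7 2]
Step 2: flows [0->2,0->3,2->1,2->3] -> levels [6 7 6 4]
Step 3: flows [0=2,0->3,1->2,2->3] -> levels [5 6 6 6]
Step 4: flows [2->0,3->0,1=2,2=3] -> levels [7 6 5 5]
Step 5: flows [0->2,0->3,1->2,2=3] -> levels [5 5 7 6]
Step 6: flows [2->0,3->0,2->1,2->3] -> levels [7 6 4 6]
Step 7: flows [0->2,0->3,1->2,3->2] -> levels [5 5 7 6]
  -> period-2 cycle (repeats step 5); tank 2 never drops to <=2
Tank 2 never reaches <=2 within 15 steps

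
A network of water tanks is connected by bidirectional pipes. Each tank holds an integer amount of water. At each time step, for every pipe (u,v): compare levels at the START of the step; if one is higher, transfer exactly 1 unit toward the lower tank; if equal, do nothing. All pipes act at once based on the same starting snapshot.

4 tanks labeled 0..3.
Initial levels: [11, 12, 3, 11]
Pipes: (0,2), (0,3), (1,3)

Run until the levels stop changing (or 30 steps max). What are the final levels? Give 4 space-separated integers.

Step 1: flows [0->2,0=3,1->3] -> levels [10 11 4 12]
Step 2: flows [0->2,3->0,3->1] -> levels [10 12 5 10]
Step 3: flows [0->2,0=3,1->3] -> levels [9 11 6 11]
Step 4: flows [0->2,3->0,1=3] -> levels [9 11 7 10]
Step 5: flows [0->2,3->0,1->3] -> levels [9 10 8 10]
Step 6: flows [0->2,3->0,1=3] -> levels [9 10 9 9]
Step 7: flows [0=2,0=3,1->3] -> levels [9 9 9 10]
Step 8: flows [0=2,3->0,3->1] -> levels [10 10 9 8]
Step 9: flows [0->2,0->3,1->3] -> levels [8 9 10 10]
Step 10: flows [2->0,3->0,3->1] -> levels [10 10 9 8]
  -> period-2 cycle: step 10 state = step 8 state; never stabilizes
  -> state at step 30: (30-8) mod 2 = 0, same as step 8 -> [10 10 9 8]

Answer: 10 10 9 8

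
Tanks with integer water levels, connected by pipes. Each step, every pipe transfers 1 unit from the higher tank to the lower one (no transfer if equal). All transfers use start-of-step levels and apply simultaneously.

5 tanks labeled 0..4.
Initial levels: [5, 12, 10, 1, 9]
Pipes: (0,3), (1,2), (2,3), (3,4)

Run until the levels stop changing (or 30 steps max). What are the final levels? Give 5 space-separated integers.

Answer: 7 8 9 6 7

Derivation:
Step 1: flows [0->3,1->2,2->3,4->3] -> levels [4 11 10 4 8]
Step 2: flows [0=3,1->2,2->3,4->3] -> levels [4 10 10 6 7]
Step 3: flows [3->0,1=2,2->3,4->3] -> levels [5 10 9 7 6]
Step 4: flows [3->0,1->2,2->3,3->4] -> levels [6 9 9 6 7]
Step 5: flows [0=3,1=2,2->3,4->3] -> levels [6 9 8 8 6]
Step 6: flows [3->0,1->2,2=3,3->4] -> levels [7 8 9 6 7]
Step 7: flows [0->3,2->1,2->3,4->3] -> levels [6 9 7 9 6]
Step 8: flows [3->0,1->2,3->2,3->4] -> levels [7 8 9 6 7]
  -> period-2 cycle: step 8 state = step 6 state; never stabilizes
  -> state at step 30: (30-6) mod 2 = 0, same as step 6 -> [7 8 9 6 7]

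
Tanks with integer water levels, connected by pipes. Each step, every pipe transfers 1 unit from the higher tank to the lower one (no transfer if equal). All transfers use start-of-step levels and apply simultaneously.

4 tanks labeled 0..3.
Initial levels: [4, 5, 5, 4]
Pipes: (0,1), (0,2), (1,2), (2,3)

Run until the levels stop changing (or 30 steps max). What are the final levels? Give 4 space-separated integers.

Step 1: flows [1->0,2->0,1=2,2->3] -> levels [6 4 3 5]
Step 2: flows [0->1,0->2,1->2,3->2] -> levels [4 4 6 4]
Step 3: flows [0=1,2->0,2->1,2->3] -> levels [5 5 3 5]
Step 4: flows [0=1,0->2,1->2,3->2] -> levels [4 4 6 4]
  -> period-2 cycle: step 4 state = step 2 state; never stabilizes
  -> state at step 30: (30-2) mod 2 = 0, same as step 2 -> [4 4 6 4]

Answer: 4 4 6 4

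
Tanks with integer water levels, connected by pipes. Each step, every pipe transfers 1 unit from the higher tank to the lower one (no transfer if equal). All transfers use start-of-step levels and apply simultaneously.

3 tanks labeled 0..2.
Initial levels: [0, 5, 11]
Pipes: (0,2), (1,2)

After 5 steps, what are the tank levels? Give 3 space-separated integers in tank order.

Step 1: flows [2->0,2->1] -> levels [1 6 9]
Step 2: flows [2->0,2->1] -> levels [2 7 7]
Step 3: flows [2->0,1=2] -> levels [3 7 6]
Step 4: flows [2->0,1->2] -> levels [4 6 6]
Step 5: flows [2->0,1=2] -> levels [5 6 5]

Answer: 5 6 5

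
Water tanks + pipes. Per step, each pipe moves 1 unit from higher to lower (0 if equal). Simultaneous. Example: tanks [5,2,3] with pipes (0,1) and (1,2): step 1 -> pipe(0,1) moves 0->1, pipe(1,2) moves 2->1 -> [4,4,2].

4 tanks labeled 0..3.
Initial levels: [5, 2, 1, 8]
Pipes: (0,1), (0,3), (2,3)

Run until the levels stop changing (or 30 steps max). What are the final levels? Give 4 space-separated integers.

Answer: 5 4 4 3

Derivation:
Step 1: flows [0->1,3->0,3->2] -> levels [5 3 2 6]
Step 2: flows [0->1,3->0,3->2] -> levels [5 4 3 4]
Step 3: flows [0->1,0->3,3->2] -> levels [3 5 4 4]
Step 4: flows [1->0,3->0,2=3] -> levels [5 4 4 3]
Step 5: flows [0->1,0->3,2->3] -> levels [3 5 3 5]
Step 6: flows [1->0,3->0,3->2] -> levels [5 4 4 3]
  -> period-2 cycle: step 6 state = step 4 state; never stabilizes
  -> state at step 30: (30-4) mod 2 = 0, same as step 4 -> [5 4 4 3]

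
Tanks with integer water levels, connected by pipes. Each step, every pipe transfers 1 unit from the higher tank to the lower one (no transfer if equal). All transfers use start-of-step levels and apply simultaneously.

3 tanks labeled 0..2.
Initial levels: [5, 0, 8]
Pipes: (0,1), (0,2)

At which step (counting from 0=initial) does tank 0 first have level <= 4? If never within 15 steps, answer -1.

Answer: 4

Derivation:
Step 1: flows [0->1,2->0] -> levels [5 1 7]
Step 2: flows [0->1,2->0] -> levels [5 2 6]
Step 3: flows [0->1,2->0] -> levels [5 3 5]
Step 4: flows [0->1,0=2] -> levels [4 4 5]
Tank 0 first reaches <=4 at step 4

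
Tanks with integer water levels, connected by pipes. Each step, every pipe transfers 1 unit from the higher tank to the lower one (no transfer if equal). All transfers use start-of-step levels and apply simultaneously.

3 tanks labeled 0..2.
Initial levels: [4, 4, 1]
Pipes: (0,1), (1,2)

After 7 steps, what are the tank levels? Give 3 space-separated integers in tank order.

Answer: 3 3 3

Derivation:
Step 1: flows [0=1,1->2] -> levels [4 3 2]
Step 2: flows [0->1,1->2] -> levels [3 3 3]
Step 3: flows [0=1,1=2] -> levels [3 3 3]
  -> stable; steps 4..7 unchanged -> [3 3 3]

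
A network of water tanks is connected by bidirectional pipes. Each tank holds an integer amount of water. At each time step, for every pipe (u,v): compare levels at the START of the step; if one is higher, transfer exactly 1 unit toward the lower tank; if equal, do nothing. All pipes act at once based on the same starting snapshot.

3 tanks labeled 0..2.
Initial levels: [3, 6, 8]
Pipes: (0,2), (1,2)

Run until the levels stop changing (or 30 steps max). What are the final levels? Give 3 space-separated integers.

Answer: 5 5 7

Derivation:
Step 1: flows [2->0,2->1] -> levels [4 7 6]
Step 2: flows [2->0,1->2] -> levels [5 6 6]
Step 3: flows [2->0,1=2] -> levels [6 6 5]
Step 4: flows [0->2,1->2] -> levels [5 5 7]
Step 5: flows [2->0,2->1] -> levels [6 6 5]
  -> period-2 cycle: step 5 state = step 3 state; never stabilizes
  -> state at step 30: (30-3) mod 2 = 1, same as step 4 -> [5 5 7]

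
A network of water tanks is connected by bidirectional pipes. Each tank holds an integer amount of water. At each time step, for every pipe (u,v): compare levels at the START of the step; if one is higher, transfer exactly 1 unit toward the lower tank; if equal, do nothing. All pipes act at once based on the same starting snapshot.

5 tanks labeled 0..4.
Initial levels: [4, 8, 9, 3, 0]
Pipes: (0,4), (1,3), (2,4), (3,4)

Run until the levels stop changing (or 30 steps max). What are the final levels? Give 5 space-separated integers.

Answer: 4 5 5 4 6

Derivation:
Step 1: flows [0->4,1->3,2->4,3->4] -> levels [3 7 8 3 3]
Step 2: flows [0=4,1->3,2->4,3=4] -> levels [3 6 7 4 4]
Step 3: flows [4->0,1->3,2->4,3=4] -> levels [4 5 6 5 4]
Step 4: flows [0=4,1=3,2->4,3->4] -> levels [4 5 5 4 6]
Step 5: flows [4->0,1->3,4->2,4->3] -> levels [5 4 6 6 3]
Step 6: flows [0->4,3->1,2->4,3->4] -> levels [4 5 5 4 6]
  -> period-2 cycle: step 6 state = step 4 state; never stabilizes
  -> state at step 30: (30-4) mod 2 = 0, same as step 4 -> [4 5 5 4 6]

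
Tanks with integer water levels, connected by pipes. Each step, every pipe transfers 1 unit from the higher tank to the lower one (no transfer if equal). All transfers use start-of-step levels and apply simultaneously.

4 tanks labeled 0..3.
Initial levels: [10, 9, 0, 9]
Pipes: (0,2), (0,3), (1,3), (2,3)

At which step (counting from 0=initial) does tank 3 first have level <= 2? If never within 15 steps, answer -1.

Answer: -1

Derivation:
Step 1: flows [0->2,0->3,1=3,3->2] -> levels [8 9 2 9]
Step 2: flows [0->2,3->0,1=3,3->2] -> levels [8 9 4 7]
Step 3: flows [0->2,0->3,1->3,3->2] -> levels [6 8 6 8]
Step 4: flows [0=2,3->0,1=3,3->2] -> levels [7 8 7 6]
Step 5: flows [0=2,0->3,1->3,2->3] -> levels [6 7 6 9]
Step 6: flows [0=2,3->0,3->1,3->2] -> levels [7 8 7 6]
  -> period-2 cycle (repeats step 4); tank 3 never drops to <=2
Tank 3 never reaches <=2 within 15 steps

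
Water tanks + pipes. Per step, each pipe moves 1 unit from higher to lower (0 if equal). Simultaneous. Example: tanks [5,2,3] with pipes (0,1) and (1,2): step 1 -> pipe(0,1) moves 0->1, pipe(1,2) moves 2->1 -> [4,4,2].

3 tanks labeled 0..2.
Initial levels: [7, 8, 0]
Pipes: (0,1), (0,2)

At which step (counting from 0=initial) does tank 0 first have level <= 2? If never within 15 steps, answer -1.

Step 1: flows [1->0,0->2] -> levels [7 7 1]
Step 2: flows [0=1,0->2] -> levels [6 7 2]
Step 3: flows [1->0,0->2] -> levels [6 6 3]
Step 4: flows [0=1,0->2] -> levels [5 6 4]
Step 5: flows [1->0,0->2] -> levels [5 5 5]
Step 6: flows [0=1,0=2] -> levels [5 5 5]
  -> stable; tank 0 stays at 5 > 2
Tank 0 never reaches <=2 within 15 steps

Answer: -1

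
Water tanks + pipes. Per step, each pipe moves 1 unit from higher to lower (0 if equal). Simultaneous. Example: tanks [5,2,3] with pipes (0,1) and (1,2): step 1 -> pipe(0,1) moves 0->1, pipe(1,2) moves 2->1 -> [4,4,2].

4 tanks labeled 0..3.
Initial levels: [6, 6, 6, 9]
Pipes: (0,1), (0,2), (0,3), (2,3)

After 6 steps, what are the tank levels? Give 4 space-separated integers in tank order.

Answer: 6 7 7 7

Derivation:
Step 1: flows [0=1,0=2,3->0,3->2] -> levels [7 6 7 7]
Step 2: flows [0->1,0=2,0=3,2=3] -> levels [6 7 7 7]
Step 3: flows [1->0,2->0,3->0,2=3] -> levels [9 6 6 6]
Step 4: flows [0->1,0->2,0->3,2=3] -> levels [6 7 7 7]
  -> period-2 cycle: step 4 state = step 2 state
  -> state at step 6: (6-2) mod 2 = 0, same as step 2 -> [6 7 7 7]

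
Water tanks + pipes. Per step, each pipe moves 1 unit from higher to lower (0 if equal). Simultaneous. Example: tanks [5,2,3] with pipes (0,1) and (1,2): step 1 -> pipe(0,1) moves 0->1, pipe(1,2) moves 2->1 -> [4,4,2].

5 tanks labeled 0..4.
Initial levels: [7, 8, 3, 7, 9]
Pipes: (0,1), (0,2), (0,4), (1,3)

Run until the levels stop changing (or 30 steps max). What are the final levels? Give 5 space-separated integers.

Answer: 5 8 7 7 7

Derivation:
Step 1: flows [1->0,0->2,4->0,1->3] -> levels [8 6 4 8 8]
Step 2: flows [0->1,0->2,0=4,3->1] -> levels [6 8 5 7 8]
Step 3: flows [1->0,0->2,4->0,1->3] -> levels [7 6 6 8 7]
Step 4: flows [0->1,0->2,0=4,3->1] -> levels [5 8 7 7 7]
Step 5: flows [1->0,2->0,4->0,1->3] -> levels [8 6 6 8 6]
Step 6: flows [0->1,0->2,0->4,3->1] -> levels [5 8 7 7 7]
  -> period-2 cycle: step 6 state = step 4 state; never stabilizes
  -> state at step 30: (30-4) mod 2 = 0, same as step 4 -> [5 8 7 7 7]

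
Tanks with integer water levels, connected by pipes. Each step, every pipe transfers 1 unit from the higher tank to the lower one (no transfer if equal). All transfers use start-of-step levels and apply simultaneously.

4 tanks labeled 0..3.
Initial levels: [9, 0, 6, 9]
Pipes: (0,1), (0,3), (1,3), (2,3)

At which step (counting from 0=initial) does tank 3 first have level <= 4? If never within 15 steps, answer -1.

Step 1: flows [0->1,0=3,3->1,3->2] -> levels [8 2 7 7]
Step 2: flows [0->1,0->3,3->1,2=3] -> levels [6 4 7 7]
Step 3: flows [0->1,3->0,3->1,2=3] -> levels [6 6 7 5]
Step 4: flows [0=1,0->3,1->3,2->3] -> levels [5 5 6 8]
Step 5: flows [0=1,3->0,3->1,3->2] -> levels [6 6 7 5]
  -> period-2 cycle (repeats step 3); tank 3 never drops to <=4
Tank 3 never reaches <=4 within 15 steps

Answer: -1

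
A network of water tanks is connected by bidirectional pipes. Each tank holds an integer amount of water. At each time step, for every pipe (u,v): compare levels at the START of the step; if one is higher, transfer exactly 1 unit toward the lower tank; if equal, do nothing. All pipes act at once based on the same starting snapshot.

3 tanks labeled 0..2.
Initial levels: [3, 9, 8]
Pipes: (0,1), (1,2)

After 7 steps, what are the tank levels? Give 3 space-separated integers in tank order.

Answer: 6 8 6

Derivation:
Step 1: flows [1->0,1->2] -> levels [4 7 9]
Step 2: flows [1->0,2->1] -> levels [5 7 8]
Step 3: flows [1->0,2->1] -> levels [6 7 7]
Step 4: flows [1->0,1=2] -> levels [7 6 7]
Step 5: flows [0->1,2->1] -> levels [6 8 6]
Step 6: flows [1->0,1->2] -> levels [7 6 7]
  -> period-2 cycle: step 6 state = step 4 state
  -> state at step 7: (7-4) mod 2 = 1, same as step 5 -> [6 8 6]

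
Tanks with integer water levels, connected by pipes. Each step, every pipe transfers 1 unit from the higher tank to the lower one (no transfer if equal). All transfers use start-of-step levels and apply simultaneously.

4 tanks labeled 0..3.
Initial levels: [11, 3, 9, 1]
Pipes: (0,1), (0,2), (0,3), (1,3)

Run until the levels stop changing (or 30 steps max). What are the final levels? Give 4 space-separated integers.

Answer: 5 6 7 6

Derivation:
Step 1: flows [0->1,0->2,0->3,1->3] -> levels [8 3 10 3]
Step 2: flows [0->1,2->0,0->3,1=3] -> levels [7 4 9 4]
Step 3: flows [0->1,2->0,0->3,1=3] -> levels [6 5 8 5]
Step 4: flows [0->1,2->0,0->3,1=3] -> levels [5 6 7 6]
Step 5: flows [1->0,2->0,3->0,1=3] -> levels [8 5 6 5]
Step 6: flows [0->1,0->2,0->3,1=3] -> levels [5 6 7 6]
  -> period-2 cycle: step 6 state = step 4 state; never stabilizes
  -> state at step 30: (30-4) mod 2 = 0, same as step 4 -> [5 6 7 6]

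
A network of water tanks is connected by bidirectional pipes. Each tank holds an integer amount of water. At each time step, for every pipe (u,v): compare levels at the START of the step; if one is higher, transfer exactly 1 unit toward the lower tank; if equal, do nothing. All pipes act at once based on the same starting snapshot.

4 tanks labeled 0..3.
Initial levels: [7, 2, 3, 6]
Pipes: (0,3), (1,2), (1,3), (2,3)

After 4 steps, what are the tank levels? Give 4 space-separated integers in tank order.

Step 1: flows [0->3,2->1,3->1,3->2] -> levels [6 4 3 5]
Step 2: flows [0->3,1->2,3->1,3->2] -> levels [5 4 5 4]
Step 3: flows [0->3,2->1,1=3,2->3] -> levels [4 5 3 6]
Step 4: flows [3->0,1->2,3->1,3->2] -> levels [5 5 5 3]

Answer: 5 5 5 3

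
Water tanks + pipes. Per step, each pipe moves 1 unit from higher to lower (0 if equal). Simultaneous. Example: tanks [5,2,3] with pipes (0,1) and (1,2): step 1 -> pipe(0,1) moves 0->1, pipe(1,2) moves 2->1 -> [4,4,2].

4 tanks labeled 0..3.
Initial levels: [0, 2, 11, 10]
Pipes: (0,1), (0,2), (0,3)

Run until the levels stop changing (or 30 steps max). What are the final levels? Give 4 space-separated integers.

Step 1: flows [1->0,2->0,3->0] -> levels [3 1 10 9]
Step 2: flows [0->1,2->0,3->0] -> levels [4 2 9 8]
Step 3: flows [0->1,2->0,3->0] -> levels [5 3 8 7]
Step 4: flows [0->1,2->0,3->0] -> levels [6 4 7 6]
Step 5: flows [0->1,2->0,0=3] -> levels [6 5 6 6]
Step 6: flows [0->1,0=2,0=3] -> levels [5 6 6 6]
Step 7: flows [1->0,2->0,3->0] -> levels [8 5 5 5]
Step 8: flows [0->1,0->2,0->3] -> levels [5 6 6 6]
  -> period-2 cycle: step 8 state = step 6 state; never stabilizes
  -> state at step 30: (30-6) mod 2 = 0, same as step 6 -> [5 6 6 6]

Answer: 5 6 6 6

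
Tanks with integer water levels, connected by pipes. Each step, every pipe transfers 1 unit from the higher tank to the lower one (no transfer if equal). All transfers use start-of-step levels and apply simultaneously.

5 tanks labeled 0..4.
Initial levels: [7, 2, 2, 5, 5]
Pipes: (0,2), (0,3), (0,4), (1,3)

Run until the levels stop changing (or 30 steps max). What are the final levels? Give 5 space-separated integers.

Step 1: flows [0->2,0->3,0->4,3->1] -> levels [4 3 3 5 6]
Step 2: flows [0->2,3->0,4->0,3->1] -> levels [5 4 4 3 5]
Step 3: flows [0->2,0->3,0=4,1->3] -> levels [3 3 5 5 5]
Step 4: flows [2->0,3->0,4->0,3->1] -> levels [6 4 4 3 4]
Step 5: flows [0->2,0->3,0->4,1->3] -> levels [3 3 5 5 5]
  -> period-2 cycle: step 5 state = step 3 state; never stabilizes
  -> state at step 30: (30-3) mod 2 = 1, same as step 4 -> [6 4 4 3 4]

Answer: 6 4 4 3 4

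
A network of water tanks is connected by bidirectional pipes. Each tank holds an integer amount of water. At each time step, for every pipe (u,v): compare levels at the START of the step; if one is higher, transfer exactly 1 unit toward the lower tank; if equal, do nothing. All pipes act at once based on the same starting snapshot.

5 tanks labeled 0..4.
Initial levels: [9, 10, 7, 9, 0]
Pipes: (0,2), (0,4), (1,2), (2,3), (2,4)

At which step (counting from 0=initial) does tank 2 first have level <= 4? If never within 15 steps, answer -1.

Step 1: flows [0->2,0->4,1->2,3->2,2->4] -> levels [7 9 9 8 2]
Step 2: flows [2->0,0->4,1=2,2->3,2->4] -> levels [7 9 6 9 4]
Step 3: flows [0->2,0->4,1->2,3->2,2->4] -> levels [5 8 8 8 6]
Step 4: flows [2->0,4->0,1=2,2=3,2->4] -> levels [7 8 6 8 6]
Step 5: flows [0->2,0->4,1->2,3->2,2=4] -> levels [5 7 9 7 7]
Step 6: flows [2->0,4->0,2->1,2->3,2->4] -> levels [7 8 5 8 7]
Step 7: flows [0->2,0=4,1->2,3->2,4->2] -> levels [6 7 9 7 6]
Step 8: flows [2->0,0=4,2->1,2->3,2->4] -> levels [7 8 5 8 7]
  -> period-2 cycle (repeats step 6); tank 2 never drops to <=4
Tank 2 never reaches <=4 within 15 steps

Answer: -1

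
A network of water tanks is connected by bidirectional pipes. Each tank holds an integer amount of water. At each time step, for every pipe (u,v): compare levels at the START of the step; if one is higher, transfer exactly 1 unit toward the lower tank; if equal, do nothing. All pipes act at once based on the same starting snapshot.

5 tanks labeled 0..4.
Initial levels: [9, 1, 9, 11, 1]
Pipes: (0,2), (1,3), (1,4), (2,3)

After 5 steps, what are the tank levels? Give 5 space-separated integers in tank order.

Answer: 9 4 8 7 3

Derivation:
Step 1: flows [0=2,3->1,1=4,3->2] -> levels [9 2 10 9 1]
Step 2: flows [2->0,3->1,1->4,2->3] -> levels [10 2 8 9 2]
Step 3: flows [0->2,3->1,1=4,3->2] -> levels [9 3 10 7 2]
Step 4: flows [2->0,3->1,1->4,2->3] -> levels [10 3 8 7 3]
Step 5: flows [0->2,3->1,1=4,2->3] -> levels [9 4 8 7 3]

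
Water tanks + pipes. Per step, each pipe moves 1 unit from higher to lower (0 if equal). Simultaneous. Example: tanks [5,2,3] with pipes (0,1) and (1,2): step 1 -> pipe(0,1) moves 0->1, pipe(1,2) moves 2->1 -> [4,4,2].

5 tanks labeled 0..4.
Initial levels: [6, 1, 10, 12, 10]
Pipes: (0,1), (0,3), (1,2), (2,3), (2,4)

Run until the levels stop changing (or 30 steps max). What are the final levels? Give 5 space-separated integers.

Step 1: flows [0->1,3->0,2->1,3->2,2=4] -> levels [6 3 10 10 10]
Step 2: flows [0->1,3->0,2->1,2=3,2=4] -> levels [6 5 9 9 10]
Step 3: flows [0->1,3->0,2->1,2=3,4->2] -> levels [6 7 9 8 9]
Step 4: flows [1->0,3->0,2->1,2->3,2=4] -> levels [8 7 7 8 9]
Step 5: flows [0->1,0=3,1=2,3->2,4->2] -> levels [7 8 9 7 8]
Step 6: flows [1->0,0=3,2->1,2->3,2->4] -> levels [8 8 6 8 9]
Step 7: flows [0=1,0=3,1->2,3->2,4->2] -> levels [8 7 9 7 8]
Step 8: flows [0->1,0->3,2->1,2->3,2->4] -> levels [6 9 6 9 9]
Step 9: flows [1->0,3->0,1->2,3->2,4->2] -> levels [8 7 9 7 8]
  -> period-2 cycle: step 9 state = step 7 state; never stabilizes
  -> state at step 30: (30-7) mod 2 = 1, same as step 8 -> [6 9 6 9 9]

Answer: 6 9 6 9 9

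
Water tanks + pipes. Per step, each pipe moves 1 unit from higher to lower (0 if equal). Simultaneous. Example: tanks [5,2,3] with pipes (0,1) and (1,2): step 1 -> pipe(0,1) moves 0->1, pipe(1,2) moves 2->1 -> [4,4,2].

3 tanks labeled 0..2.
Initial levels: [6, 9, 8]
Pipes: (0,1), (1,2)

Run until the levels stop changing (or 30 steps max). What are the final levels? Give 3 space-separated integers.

Step 1: flows [1->0,1->2] -> levels [7 7 9]
Step 2: flows [0=1,2->1] -> levels [7 8 8]
Step 3: flows [1->0,1=2] -> levels [8 7 8]
Step 4: flows [0->1,2->1] -> levels [7 9 7]
Step 5: flows [1->0,1->2] -> levels [8 7 8]
  -> period-2 cycle: step 5 state = step 3 state; never stabilizes
  -> state at step 30: (30-3) mod 2 = 1, same as step 4 -> [7 9 7]

Answer: 7 9 7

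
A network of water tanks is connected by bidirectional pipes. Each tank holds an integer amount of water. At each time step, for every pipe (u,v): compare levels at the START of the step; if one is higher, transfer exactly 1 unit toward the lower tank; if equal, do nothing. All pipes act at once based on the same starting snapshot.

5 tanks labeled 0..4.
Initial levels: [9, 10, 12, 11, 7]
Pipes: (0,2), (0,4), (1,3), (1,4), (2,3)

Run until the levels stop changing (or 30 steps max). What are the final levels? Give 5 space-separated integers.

Answer: 9 11 11 9 9

Derivation:
Step 1: flows [2->0,0->4,3->1,1->4,2->3] -> levels [9 10 10 11 9]
Step 2: flows [2->0,0=4,3->1,1->4,3->2] -> levels [10 10 10 9 10]
Step 3: flows [0=2,0=4,1->3,1=4,2->3] -> levels [10 9 9 11 10]
Step 4: flows [0->2,0=4,3->1,4->1,3->2] -> levels [9 11 11 9 9]
Step 5: flows [2->0,0=4,1->3,1->4,2->3] -> levels [10 9 9 11 10]
  -> period-2 cycle: step 5 state = step 3 state; never stabilizes
  -> state at step 30: (30-3) mod 2 = 1, same as step 4 -> [9 11 11 9 9]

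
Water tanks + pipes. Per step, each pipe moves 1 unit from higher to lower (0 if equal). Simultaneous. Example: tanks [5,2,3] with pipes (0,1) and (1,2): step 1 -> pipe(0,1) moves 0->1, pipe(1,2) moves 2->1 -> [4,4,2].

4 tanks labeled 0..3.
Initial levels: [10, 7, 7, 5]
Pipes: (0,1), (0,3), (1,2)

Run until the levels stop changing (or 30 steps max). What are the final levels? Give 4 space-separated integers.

Answer: 8 6 8 7

Derivation:
Step 1: flows [0->1,0->3,1=2] -> levels [8 8 7 6]
Step 2: flows [0=1,0->3,1->2] -> levels [7 7 8 7]
Step 3: flows [0=1,0=3,2->1] -> levels [7 8 7 7]
Step 4: flows [1->0,0=3,1->2] -> levels [8 6 8 7]
Step 5: flows [0->1,0->3,2->1] -> levels [6 8 7 8]
Step 6: flows [1->0,3->0,1->2] -> levels [8 6 8 7]
  -> period-2 cycle: step 6 state = step 4 state; never stabilizes
  -> state at step 30: (30-4) mod 2 = 0, same as step 4 -> [8 6 8 7]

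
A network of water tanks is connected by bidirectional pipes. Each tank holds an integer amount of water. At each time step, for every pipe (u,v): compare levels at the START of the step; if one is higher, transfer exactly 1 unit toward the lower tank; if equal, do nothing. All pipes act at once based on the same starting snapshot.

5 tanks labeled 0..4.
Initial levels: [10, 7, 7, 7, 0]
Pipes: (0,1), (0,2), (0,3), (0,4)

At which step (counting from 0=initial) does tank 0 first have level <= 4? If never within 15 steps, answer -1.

Step 1: flows [0->1,0->2,0->3,0->4] -> levels [6 8 8 8 1]
Step 2: flows [1->0,2->0,3->0,0->4] -> levels [8 7 7 7 2]
Step 3: flows [0->1,0->2,0->3,0->4] -> levels [4 8 8 8 3]
Tank 0 first reaches <=4 at step 3

Answer: 3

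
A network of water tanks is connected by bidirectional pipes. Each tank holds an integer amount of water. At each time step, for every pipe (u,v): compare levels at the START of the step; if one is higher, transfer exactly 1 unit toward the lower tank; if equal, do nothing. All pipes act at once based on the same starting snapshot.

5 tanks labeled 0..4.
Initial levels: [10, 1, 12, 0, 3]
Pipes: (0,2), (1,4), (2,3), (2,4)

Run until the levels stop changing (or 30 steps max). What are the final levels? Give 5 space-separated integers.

Step 1: flows [2->0,4->1,2->3,2->4] -> levels [11 2 9 1 3]
Step 2: flows [0->2,4->1,2->3,2->4] -> levels [10 3 8 2 3]
Step 3: flows [0->2,1=4,2->3,2->4] -> levels [9 3 7 3 4]
Step 4: flows [0->2,4->1,2->3,2->4] -> levels [8 4 6 4 4]
Step 5: flows [0->2,1=4,2->3,2->4] -> levels [7 4 5 5 5]
Step 6: flows [0->2,4->1,2=3,2=4] -> levels [6 5 6 5 4]
Step 7: flows [0=2,1->4,2->3,2->4] -> levels [6 4 4 6 6]
Step 8: flows [0->2,4->1,3->2,4->2] -> levels [5 5 7 5 4]
Step 9: flows [2->0,1->4,2->3,2->4] -> levels [6 4 4 6 6]
  -> period-2 cycle: step 9 state = step 7 state; never stabilizes
  -> state at step 30: (30-7) mod 2 = 1, same as step 8 -> [5 5 7 5 4]

Answer: 5 5 7 5 4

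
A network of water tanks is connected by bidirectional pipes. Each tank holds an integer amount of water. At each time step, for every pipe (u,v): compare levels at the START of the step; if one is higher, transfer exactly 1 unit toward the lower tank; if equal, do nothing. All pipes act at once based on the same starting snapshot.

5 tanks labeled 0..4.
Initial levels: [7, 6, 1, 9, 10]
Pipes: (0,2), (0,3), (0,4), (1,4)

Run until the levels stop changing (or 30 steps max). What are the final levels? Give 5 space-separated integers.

Answer: 8 8 5 6 6

Derivation:
Step 1: flows [0->2,3->0,4->0,4->1] -> levels [8 7 2 8 8]
Step 2: flows [0->2,0=3,0=4,4->1] -> levels [7 8 3 8 7]
Step 3: flows [0->2,3->0,0=4,1->4] -> levels [7 7 4 7 8]
Step 4: flows [0->2,0=3,4->0,4->1] -> levels [7 8 5 7 6]
Step 5: flows [0->2,0=3,0->4,1->4] -> levels [5 7 6 7 8]
Step 6: flows [2->0,3->0,4->0,4->1] -> levels [8 8 5 6 6]
Step 7: flows [0->2,0->3,0->4,1->4] -> levels [5 7 6 7 8]
  -> period-2 cycle: step 7 state = step 5 state; never stabilizes
  -> state at step 30: (30-5) mod 2 = 1, same as step 6 -> [8 8 5 6 6]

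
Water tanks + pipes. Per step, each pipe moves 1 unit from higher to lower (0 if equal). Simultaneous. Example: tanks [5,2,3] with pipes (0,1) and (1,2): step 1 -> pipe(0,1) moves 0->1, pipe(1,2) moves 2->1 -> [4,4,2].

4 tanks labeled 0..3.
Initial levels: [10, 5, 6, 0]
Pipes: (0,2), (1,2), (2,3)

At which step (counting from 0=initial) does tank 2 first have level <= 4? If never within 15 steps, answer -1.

Step 1: flows [0->2,2->1,2->3] -> levels [9 6 5 1]
Step 2: flows [0->2,1->2,2->3] -> levels [8 5 6 2]
Step 3: flows [0->2,2->1,2->3] -> levels [7 6 5 3]
Step 4: flows [0->2,1->2,2->3] -> levels [6 5 6 4]
Step 5: flows [0=2,2->1,2->3] -> levels [6 6 4 5]
Tank 2 first reaches <=4 at step 5

Answer: 5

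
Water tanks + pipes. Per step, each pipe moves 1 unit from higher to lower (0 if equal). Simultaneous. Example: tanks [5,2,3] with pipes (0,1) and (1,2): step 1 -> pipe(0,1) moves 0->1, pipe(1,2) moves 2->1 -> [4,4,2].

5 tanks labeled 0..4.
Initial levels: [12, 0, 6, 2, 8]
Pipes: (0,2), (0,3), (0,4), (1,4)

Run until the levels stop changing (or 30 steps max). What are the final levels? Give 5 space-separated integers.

Answer: 5 4 7 6 6

Derivation:
Step 1: flows [0->2,0->3,0->4,4->1] -> levels [9 1 7 3 8]
Step 2: flows [0->2,0->3,0->4,4->1] -> levels [6 2 8 4 8]
Step 3: flows [2->0,0->3,4->0,4->1] -> levels [7 3 7 5 6]
Step 4: flows [0=2,0->3,0->4,4->1] -> levels [5 4 7 6 6]
Step 5: flows [2->0,3->0,4->0,4->1] -> levels [8 5 6 5 4]
Step 6: flows [0->2,0->3,0->4,1->4] -> levels [5 4 7 6 6]
  -> period-2 cycle: step 6 state = step 4 state; never stabilizes
  -> state at step 30: (30-4) mod 2 = 0, same as step 4 -> [5 4 7 6 6]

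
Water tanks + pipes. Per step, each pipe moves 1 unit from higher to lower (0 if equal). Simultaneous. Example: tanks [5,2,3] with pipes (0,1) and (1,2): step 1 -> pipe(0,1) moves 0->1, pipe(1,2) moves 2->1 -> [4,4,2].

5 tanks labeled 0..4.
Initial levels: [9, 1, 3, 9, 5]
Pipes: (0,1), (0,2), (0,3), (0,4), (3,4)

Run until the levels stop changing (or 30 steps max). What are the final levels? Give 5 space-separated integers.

Step 1: flows [0->1,0->2,0=3,0->4,3->4] -> levels [6 2 4 8 7]
Step 2: flows [0->1,0->2,3->0,4->0,3->4] -> levels [6 3 5 6 7]
Step 3: flows [0->1,0->2,0=3,4->0,4->3] -> levels [5 4 6 7 5]
Step 4: flows [0->1,2->0,3->0,0=4,3->4] -> levels [6 5 5 5 6]
Step 5: flows [0->1,0->2,0->3,0=4,4->3] -> levels [3 6 6 7 5]
Step 6: flows [1->0,2->0,3->0,4->0,3->4] -> levels [7 5 5 5 5]
Step 7: flows [0->1,0->2,0->3,0->4,3=4] -> levels [3 6 6 6 6]
Step 8: flows [1->0,2->0,3->0,4->0,3=4] -> levels [7 5 5 5 5]
  -> period-2 cycle: step 8 state = step 6 state; never stabilizes
  -> state at step 30: (30-6) mod 2 = 0, same as step 6 -> [7 5 5 5 5]

Answer: 7 5 5 5 5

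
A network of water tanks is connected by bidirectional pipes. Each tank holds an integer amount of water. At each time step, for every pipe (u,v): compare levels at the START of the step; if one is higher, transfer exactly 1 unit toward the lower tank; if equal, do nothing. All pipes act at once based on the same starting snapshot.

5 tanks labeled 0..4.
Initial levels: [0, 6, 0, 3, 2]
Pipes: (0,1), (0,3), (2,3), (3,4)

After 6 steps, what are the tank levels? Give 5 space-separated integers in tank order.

Step 1: flows [1->0,3->0,3->2,3->4] -> levels [2 5 1 0 3]
Step 2: flows [1->0,0->3,2->3,4->3] -> levels [2 4 0 3 2]
Step 3: flows [1->0,3->0,3->2,3->4] -> levels [4 3 1 0 3]
Step 4: flows [0->1,0->3,2->3,4->3] -> levels [2 4 0 3 2]
  -> period-2 cycle: step 4 state = step 2 state
  -> state at step 6: (6-2) mod 2 = 0, same as step 2 -> [2 4 0 3 2]

Answer: 2 4 0 3 2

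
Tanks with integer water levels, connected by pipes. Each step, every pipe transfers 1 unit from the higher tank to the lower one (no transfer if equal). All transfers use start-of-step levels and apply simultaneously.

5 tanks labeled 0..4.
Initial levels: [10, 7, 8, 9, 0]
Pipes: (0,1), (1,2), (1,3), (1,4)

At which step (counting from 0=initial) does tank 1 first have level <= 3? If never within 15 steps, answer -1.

Step 1: flows [0->1,2->1,3->1,1->4] -> levels [9 9 7 8 1]
Step 2: flows [0=1,1->2,1->3,1->4] -> levels [9 6 8 9 2]
Step 3: flows [0->1,2->1,3->1,1->4] -> levels [8 8 7 8 3]
Step 4: flows [0=1,1->2,1=3,1->4] -> levels [8 6 8 8 4]
Step 5: flows [0->1,2->1,3->1,1->4] -> levels [7 8 7 7 5]
Step 6: flows [1->0,1->2,1->3,1->4] -> levels [8 4 8 8 6]
Step 7: flows [0->1,2->1,3->1,4->1] -> levels [7 8 7 7 5]
  -> period-2 cycle (repeats step 5); tank 1 never drops to <=3
Tank 1 never reaches <=3 within 15 steps

Answer: -1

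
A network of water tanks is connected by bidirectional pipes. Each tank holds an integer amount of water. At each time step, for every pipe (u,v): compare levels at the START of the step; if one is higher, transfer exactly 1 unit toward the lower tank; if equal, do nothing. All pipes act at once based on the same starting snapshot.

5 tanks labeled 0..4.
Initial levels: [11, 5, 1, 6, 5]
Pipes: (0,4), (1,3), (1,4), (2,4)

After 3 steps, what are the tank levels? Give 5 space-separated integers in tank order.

Step 1: flows [0->4,3->1,1=4,4->2] -> levels [10 6 2 5 5]
Step 2: flows [0->4,1->3,1->4,4->2] -> levels [9 4 3 6 6]
Step 3: flows [0->4,3->1,4->1,4->2] -> levels [8 6 4 5 5]

Answer: 8 6 4 5 5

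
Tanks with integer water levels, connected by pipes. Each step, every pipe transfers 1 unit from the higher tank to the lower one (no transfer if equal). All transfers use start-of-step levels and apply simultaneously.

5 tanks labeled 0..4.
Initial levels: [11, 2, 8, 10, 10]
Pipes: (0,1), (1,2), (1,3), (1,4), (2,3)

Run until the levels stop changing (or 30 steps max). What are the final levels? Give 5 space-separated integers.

Answer: 9 10 7 7 8

Derivation:
Step 1: flows [0->1,2->1,3->1,4->1,3->2] -> levels [10 6 8 8 9]
Step 2: flows [0->1,2->1,3->1,4->1,2=3] -> levels [9 10 7 7 8]
Step 3: flows [1->0,1->2,1->3,1->4,2=3] -> levels [10 6 8 8 9]
  -> period-2 cycle: step 3 state = step 1 state; never stabilizes
  -> state at step 30: (30-1) mod 2 = 1, same as step 2 -> [9 10 7 7 8]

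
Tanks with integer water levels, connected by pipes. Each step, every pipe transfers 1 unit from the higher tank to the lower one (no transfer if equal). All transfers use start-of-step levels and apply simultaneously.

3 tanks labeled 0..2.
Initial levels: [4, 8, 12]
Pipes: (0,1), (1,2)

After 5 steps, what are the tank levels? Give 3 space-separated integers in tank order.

Answer: 8 8 8

Derivation:
Step 1: flows [1->0,2->1] -> levels [5 8 11]
Step 2: flows [1->0,2->1] -> levels [6 8 10]
Step 3: flows [1->0,2->1] -> levels [7 8 9]
Step 4: flows [1->0,2->1] -> levels [8 8 8]
Step 5: flows [0=1,1=2] -> levels [8 8 8]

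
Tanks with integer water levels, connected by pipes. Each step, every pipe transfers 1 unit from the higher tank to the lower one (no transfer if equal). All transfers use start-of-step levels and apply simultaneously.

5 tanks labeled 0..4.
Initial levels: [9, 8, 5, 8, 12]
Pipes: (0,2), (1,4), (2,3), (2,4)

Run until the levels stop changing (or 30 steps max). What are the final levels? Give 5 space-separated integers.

Answer: 8 9 9 8 8

Derivation:
Step 1: flows [0->2,4->1,3->2,4->2] -> levels [8 9 8 7 10]
Step 2: flows [0=2,4->1,2->3,4->2] -> levels [8 10 8 8 8]
Step 3: flows [0=2,1->4,2=3,2=4] -> levels [8 9 8 8 9]
Step 4: flows [0=2,1=4,2=3,4->2] -> levels [8 9 9 8 8]
Step 5: flows [2->0,1->4,2->3,2->4] -> levels [9 8 6 9 10]
Step 6: flows [0->2,4->1,3->2,4->2] -> levels [8 9 9 8 8]
  -> period-2 cycle: step 6 state = step 4 state; never stabilizes
  -> state at step 30: (30-4) mod 2 = 0, same as step 4 -> [8 9 9 8 8]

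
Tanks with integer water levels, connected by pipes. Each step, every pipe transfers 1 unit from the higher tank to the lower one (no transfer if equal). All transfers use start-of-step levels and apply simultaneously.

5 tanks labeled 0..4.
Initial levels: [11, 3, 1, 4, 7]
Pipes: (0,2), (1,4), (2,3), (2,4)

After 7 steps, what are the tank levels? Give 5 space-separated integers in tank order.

Answer: 6 4 4 6 6

Derivation:
Step 1: flows [0->2,4->1,3->2,4->2] -> levels [10 4 4 3 5]
Step 2: flows [0->2,4->1,2->3,4->2] -> levels [9 5 5 4 3]
Step 3: flows [0->2,1->4,2->3,2->4] -> levels [8 4 4 5 5]
Step 4: flows [0->2,4->1,3->2,4->2] -> levels [7 5 7 4 3]
Step 5: flows [0=2,1->4,2->3,2->4] -> levels [7 4 5 5 5]
Step 6: flows [0->2,4->1,2=3,2=4] -> levels [6 5 6 5 4]
Step 7: flows [0=2,1->4,2->3,2->4] -> levels [6 4 4 6 6]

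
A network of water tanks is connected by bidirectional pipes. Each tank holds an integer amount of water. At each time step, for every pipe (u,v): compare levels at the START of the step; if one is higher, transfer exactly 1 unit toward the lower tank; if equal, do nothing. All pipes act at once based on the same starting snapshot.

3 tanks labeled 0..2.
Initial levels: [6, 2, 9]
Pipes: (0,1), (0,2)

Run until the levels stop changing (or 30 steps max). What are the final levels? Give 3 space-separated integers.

Answer: 5 6 6

Derivation:
Step 1: flows [0->1,2->0] -> levels [6 3 8]
Step 2: flows [0->1,2->0] -> levels [6 4 7]
Step 3: flows [0->1,2->0] -> levels [6 5 6]
Step 4: flows [0->1,0=2] -> levels [5 6 6]
Step 5: flows [1->0,2->0] -> levels [7 5 5]
Step 6: flows [0->1,0->2] -> levels [5 6 6]
  -> period-2 cycle: step 6 state = step 4 state; never stabilizes
  -> state at step 30: (30-4) mod 2 = 0, same as step 4 -> [5 6 6]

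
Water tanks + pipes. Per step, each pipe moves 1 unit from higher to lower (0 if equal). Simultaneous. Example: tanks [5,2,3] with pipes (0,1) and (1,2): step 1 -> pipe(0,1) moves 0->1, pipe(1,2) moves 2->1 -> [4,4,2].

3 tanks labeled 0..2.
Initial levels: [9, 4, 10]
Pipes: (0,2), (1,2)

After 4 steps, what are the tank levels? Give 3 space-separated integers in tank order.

Step 1: flows [2->0,2->1] -> levels [10 5 8]
Step 2: flows [0->2,2->1] -> levels [9 6 8]
Step 3: flows [0->2,2->1] -> levels [8 7 8]
Step 4: flows [0=2,2->1] -> levels [8 8 7]

Answer: 8 8 7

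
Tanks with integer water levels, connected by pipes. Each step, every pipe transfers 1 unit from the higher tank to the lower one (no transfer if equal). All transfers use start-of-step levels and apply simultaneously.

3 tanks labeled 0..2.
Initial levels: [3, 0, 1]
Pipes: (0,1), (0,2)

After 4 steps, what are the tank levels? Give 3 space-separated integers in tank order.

Step 1: flows [0->1,0->2] -> levels [1 1 2]
Step 2: flows [0=1,2->0] -> levels [2 1 1]
Step 3: flows [0->1,0->2] -> levels [0 2 2]
Step 4: flows [1->0,2->0] -> levels [2 1 1]

Answer: 2 1 1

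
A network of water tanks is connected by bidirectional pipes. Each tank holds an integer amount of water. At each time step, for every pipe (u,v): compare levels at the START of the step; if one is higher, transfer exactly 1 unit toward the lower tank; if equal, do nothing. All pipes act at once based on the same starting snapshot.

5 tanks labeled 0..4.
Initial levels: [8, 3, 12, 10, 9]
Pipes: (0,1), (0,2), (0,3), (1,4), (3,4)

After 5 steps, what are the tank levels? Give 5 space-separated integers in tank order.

Step 1: flows [0->1,2->0,3->0,4->1,3->4] -> levels [9 5 11 8 9]
Step 2: flows [0->1,2->0,0->3,4->1,4->3] -> levels [8 7 10 10 7]
Step 3: flows [0->1,2->0,3->0,1=4,3->4] -> levels [9 8 9 8 8]
Step 4: flows [0->1,0=2,0->3,1=4,3=4] -> levels [7 9 9 9 8]
Step 5: flows [1->0,2->0,3->0,1->4,3->4] -> levels [10 7 8 7 10]

Answer: 10 7 8 7 10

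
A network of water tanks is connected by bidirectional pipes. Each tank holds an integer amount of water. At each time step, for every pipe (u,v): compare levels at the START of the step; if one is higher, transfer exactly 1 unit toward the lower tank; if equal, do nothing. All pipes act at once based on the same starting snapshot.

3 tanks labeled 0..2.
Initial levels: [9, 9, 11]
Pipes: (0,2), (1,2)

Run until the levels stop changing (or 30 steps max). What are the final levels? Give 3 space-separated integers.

Answer: 9 9 11

Derivation:
Step 1: flows [2->0,2->1] -> levels [10 10 9]
Step 2: flows [0->2,1->2] -> levels [9 9 11]
  -> period-2 cycle: step 2 state = step 0 state; never stabilizes
  -> state at step 30: (30-0) mod 2 = 0, same as step 0 -> [9 9 11]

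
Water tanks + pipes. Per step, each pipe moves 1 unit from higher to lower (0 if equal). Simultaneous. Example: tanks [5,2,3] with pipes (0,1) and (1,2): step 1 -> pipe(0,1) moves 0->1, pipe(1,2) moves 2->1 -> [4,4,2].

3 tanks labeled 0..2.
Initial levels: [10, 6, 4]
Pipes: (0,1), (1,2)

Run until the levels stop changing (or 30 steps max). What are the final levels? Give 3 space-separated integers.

Step 1: flows [0->1,1->2] -> levels [9 6 5]
Step 2: flows [0->1,1->2] -> levels [8 6 6]
Step 3: flows [0->1,1=2] -> levels [7 7 6]
Step 4: flows [0=1,1->2] -> levels [7 6 7]
Step 5: flows [0->1,2->1] -> levels [6 8 6]
Step 6: flows [1->0,1->2] -> levels [7 6 7]
  -> period-2 cycle: step 6 state = step 4 state; never stabilizes
  -> state at step 30: (30-4) mod 2 = 0, same as step 4 -> [7 6 7]

Answer: 7 6 7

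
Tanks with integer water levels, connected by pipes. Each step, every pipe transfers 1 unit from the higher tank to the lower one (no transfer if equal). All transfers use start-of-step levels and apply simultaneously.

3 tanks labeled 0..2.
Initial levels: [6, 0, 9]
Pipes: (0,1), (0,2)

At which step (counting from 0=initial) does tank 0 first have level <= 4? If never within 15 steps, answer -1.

Step 1: flows [0->1,2->0] -> levels [6 1 8]
Step 2: flows [0->1,2->0] -> levels [6 2 7]
Step 3: flows [0->1,2->0] -> levels [6 3 6]
Step 4: flows [0->1,0=2] -> levels [5 4 6]
Step 5: flows [0->1,2->0] -> levels [5 5 5]
Step 6: flows [0=1,0=2] -> levels [5 5 5]
  -> stable; tank 0 stays at 5 > 4
Tank 0 never reaches <=4 within 15 steps

Answer: -1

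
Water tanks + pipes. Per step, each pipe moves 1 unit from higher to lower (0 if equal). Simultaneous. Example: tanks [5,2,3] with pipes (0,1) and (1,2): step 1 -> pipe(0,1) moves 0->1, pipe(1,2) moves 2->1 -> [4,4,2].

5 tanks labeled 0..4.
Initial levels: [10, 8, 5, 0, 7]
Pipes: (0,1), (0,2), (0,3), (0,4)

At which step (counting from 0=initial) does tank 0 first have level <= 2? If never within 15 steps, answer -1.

Step 1: flows [0->1,0->2,0->3,0->4] -> levels [6 9 6 1 8]
Step 2: flows [1->0,0=2,0->3,4->0] -> levels [7 8 6 2 7]
Step 3: flows [1->0,0->2,0->3,0=4] -> levels [6 7 7 3 7]
Step 4: flows [1->0,2->0,0->3,4->0] -> levels [8 6 6 4 6]
Step 5: flows [0->1,0->2,0->3,0->4] -> levels [4 7 7 5 7]
Step 6: flows [1->0,2->0,3->0,4->0] -> levels [8 6 6 4 6]
  -> period-2 cycle (repeats step 4); tank 0 never drops to <=2
Tank 0 never reaches <=2 within 15 steps

Answer: -1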